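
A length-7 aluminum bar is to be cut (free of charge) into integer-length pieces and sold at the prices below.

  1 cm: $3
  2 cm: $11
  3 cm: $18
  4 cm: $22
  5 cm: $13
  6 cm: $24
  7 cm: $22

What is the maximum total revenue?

40

Build R[k] bottom-up: R[k] = max over allowed piece i of (p[i] + R[k−i]).
R[1] = 3
R[2] = 11
R[3] = 18
R[4] = 22  (first piece 2, then R[2]=11)
R[5] = 29  (first piece 2, then R[3]=18)
R[6] = 36  (first piece 3, then R[3]=18)
R[7] = 40  (first piece 2, then R[5]=29)
One optimal cutting: 3 + 2 + 2 → $18 + $11 + $11 = $40.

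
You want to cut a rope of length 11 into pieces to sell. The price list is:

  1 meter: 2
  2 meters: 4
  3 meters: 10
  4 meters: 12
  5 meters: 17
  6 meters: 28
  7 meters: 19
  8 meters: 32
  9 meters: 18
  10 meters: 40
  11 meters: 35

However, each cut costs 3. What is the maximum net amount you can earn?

Build net[k] bottom-up: net[k] = max over allowed piece i of (p[i] + net[k−i]) − 3 per cut.
net[1] = 2
net[2] = max(2+2-3, 4+0) = 4
net[3] = max(2+4-3, 4+2-3, 10+0) = 10
net[4] = max(2+10-3, 4+4-3, 10+2-3, 12+0) = 12
net[5] = max(2+12-3, 4+10-3, 10+4-3, 12+2-3, 17+0) = 17
net[6] = max(2+17-3, 4+12-3, 10+10-3, 12+4-3, 17+2-3, 28+0) = 28
net[7] = max(2+28-3, 4+17-3, 10+12-3, …, 28+2-3, 19+0) = 27
net[8] = max(2+27-3, 4+28-3, 10+17-3, …, 19+2-3, 32+0) = 32
net[9] = max(2+32-3, 4+27-3, 10+28-3, …, 32+2-3, 18+0) = 35
net[10] = max(2+35-3, 4+32-3, 10+27-3, …, 18+2-3, 40+0) = 40
net[11] = max(2+40-3, 4+35-3, 10+32-3, …, 40+2-3, 35+0) = 42
One optimal plan: pieces 6 + 5 (1 cut) → 45 − 3 = 42.

42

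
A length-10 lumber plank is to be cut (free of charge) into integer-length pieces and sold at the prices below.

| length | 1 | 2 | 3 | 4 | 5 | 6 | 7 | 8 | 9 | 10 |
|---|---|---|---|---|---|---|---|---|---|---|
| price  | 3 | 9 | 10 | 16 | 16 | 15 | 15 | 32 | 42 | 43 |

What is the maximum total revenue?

Build v[k] bottom-up: v[k] = max over allowed piece i of (p[i] + v[k−i]).
v[1] = 3
v[2] = max(3+3, 9+0) = 9
v[3] = max(3+9, 9+3, 10+0) = 12
v[4] = max(3+12, 9+9, 10+3, 16+0) = 18
v[5] = max(3+18, 9+12, 10+9, 16+3, 16+0) = 21
v[6] = max(3+21, 9+18, 10+12, 16+9, 16+3, 15+0) = 27
v[7] = max(3+27, 9+21, 10+18, …, 15+3, 15+0) = 30
v[8] = max(3+30, 9+27, 10+21, …, 15+3, 32+0) = 36
v[9] = max(3+36, 9+30, 10+27, …, 32+3, 42+0) = 42
v[10] = max(3+42, 9+36, 10+30, …, 42+3, 43+0) = 45
One optimal cutting: 9 + 1 → $42 + $3 = $45.

45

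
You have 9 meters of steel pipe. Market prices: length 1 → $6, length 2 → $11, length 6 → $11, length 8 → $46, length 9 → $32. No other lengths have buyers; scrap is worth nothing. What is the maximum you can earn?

Build f[k] bottom-up: f[k] = max over allowed piece i of (p[i] + f[k−i]).
f[1] = 6
f[2] = max(6+6, 11+0) = 12
f[3] = max(6+12, 11+6) = 18
f[4] = max(6+18, 11+12) = 24
f[5] = max(6+24, 11+18) = 30
f[6] = max(6+30, 11+24, 11+0) = 36
f[7] = max(6+36, 11+30, 11+6) = 42
f[8] = max(6+42, 11+36, 11+12, 46+0) = 48
f[9] = max(6+48, 11+42, 11+18, 46+6, 32+0) = 54
One optimal cutting: 1 + 1 + 1 + 1 + 1 + 1 + 1 + 1 + 1 → $54.

54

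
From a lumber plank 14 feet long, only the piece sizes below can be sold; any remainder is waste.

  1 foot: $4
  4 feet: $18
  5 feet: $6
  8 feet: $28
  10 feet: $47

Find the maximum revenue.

65

Let best[k] be the best obtainable value from length k. For each k, try every first piece i and keep the best of price[i] + best[k−i].
best[1] = 4
best[2] = 8  (first piece 1, then best[1]=4)
best[3] = 12  (first piece 1, then best[2]=8)
best[4] = max(4+12, 18+0) = 18
best[5] = max(4+18, 18+4, 6+0) = 22
best[6] = max(4+22, 18+8, 6+4) = 26
best[7] = max(4+26, 18+12, 6+8) = 30
best[8] = max(4+30, 18+18, 6+12, 28+0) = 36
best[9] = max(4+36, 18+22, 6+18, 28+4) = 40
best[10] = max(4+40, 18+26, 6+22, 28+8, 47+0) = 47
best[11] = max(4+47, 18+30, 6+26, 28+12, 47+4) = 51
best[12] = max(4+51, 18+36, 6+30, 28+18, 47+8) = 55
best[13] = max(4+55, 18+40, 6+36, 28+22, 47+12) = 59
best[14] = max(4+59, 18+47, 6+40, 28+26, 47+18) = 65
One optimal cutting: 10 + 4 → $65.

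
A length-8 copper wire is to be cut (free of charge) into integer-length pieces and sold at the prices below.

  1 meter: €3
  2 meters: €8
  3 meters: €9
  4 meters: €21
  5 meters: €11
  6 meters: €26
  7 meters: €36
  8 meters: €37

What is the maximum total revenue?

Let R[k] be the best obtainable value from length k. For each k, try every first piece i and keep the best of price[i] + R[k−i].
R[1] = 3
R[2] = max(3+3, 8+0) = 8
R[3] = max(3+8, 8+3, 9+0) = 11
R[4] = max(3+11, 8+8, 9+3, 21+0) = 21
R[5] = max(3+21, 8+11, 9+8, 21+3, 11+0) = 24
R[6] = max(3+24, 8+21, 9+11, 21+8, 11+3, 26+0) = 29
R[7] = max(3+29, 8+24, 9+21, …, 26+3, 36+0) = 36
R[8] = max(3+36, 8+29, 9+24, …, 36+3, 37+0) = 42
One optimal cutting: 4 + 4 → €21 + €21 = €42.

42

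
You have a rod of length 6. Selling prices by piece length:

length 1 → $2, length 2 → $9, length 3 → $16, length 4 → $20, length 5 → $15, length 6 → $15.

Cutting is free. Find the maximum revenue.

32

Build best[k] bottom-up: best[k] = max over allowed piece i of (p[i] + best[k−i]).
best[1] = 2
best[2] = max(2+2, 9+0) = 9
best[3] = max(2+9, 9+2, 16+0) = 16
best[4] = max(2+16, 9+9, 16+2, 20+0) = 20
best[5] = max(2+20, 9+16, 16+9, 20+2, 15+0) = 25
best[6] = max(2+25, 9+20, 16+16, 20+9, 15+2, 15+0) = 32
One optimal cutting: 3 + 3 → $16 + $16 = $32.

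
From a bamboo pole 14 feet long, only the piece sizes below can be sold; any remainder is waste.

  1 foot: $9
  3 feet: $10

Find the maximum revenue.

Build best[k] bottom-up: best[k] = max over allowed piece i of (p[i] + best[k−i]).
best[1] = 9
best[2] = 18  (first piece 1, then best[1]=9)
best[3] = 27  (first piece 1, then best[2]=18)
best[4] = 36  (first piece 1, then best[3]=27)
best[5] = 45  (first piece 1, then best[4]=36)
best[6] = 54  (first piece 1, then best[5]=45)
best[7] = 63  (first piece 1, then best[6]=54)
best[8] = 72  (first piece 1, then best[7]=63)
best[9] = 81  (first piece 1, then best[8]=72)
best[10] = 90  (first piece 1, then best[9]=81)
best[11] = 99  (first piece 1, then best[10]=90)
best[12] = 108  (first piece 1, then best[11]=99)
best[13] = 117  (first piece 1, then best[12]=108)
best[14] = 126  (first piece 1, then best[13]=117)
One optimal cutting: 1 + 1 + 1 + 1 + 1 + 1 + 1 + 1 + 1 + 1 + 1 + 1 + 1 + 1 → $126.

126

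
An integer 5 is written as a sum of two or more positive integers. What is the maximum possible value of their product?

6

Fill g[k] for k=2..5: at each k try every first piece i and multiply by the better of (k−i) uncut or g[k−i].
g[2] = 1*max(1,0) = 1*1 = 1
g[3] = 1*max(2,1) = 1*2 = 2
g[4] = 2*max(2,1) = 2*2 = 4
g[5] = 2*max(3,2) = 2*3 = 6
One optimal split: 3 + 2; product 3*2 = 6.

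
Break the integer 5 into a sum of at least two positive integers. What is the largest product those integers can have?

6

Let f[k] be the best product for length k (with at least one cut). For each first piece i, the rest contributes max(k−i, f[k−i]).
f[2] = 1·max(1,0) = 1·1 = 1
f[3] = 1·max(2,1) = 1·2 = 2
f[4] = 2·max(2,1) = 2·2 = 4
f[5] = 2·max(3,2) = 2·3 = 6
One optimal split: 3 + 2; product 3·2 = 6.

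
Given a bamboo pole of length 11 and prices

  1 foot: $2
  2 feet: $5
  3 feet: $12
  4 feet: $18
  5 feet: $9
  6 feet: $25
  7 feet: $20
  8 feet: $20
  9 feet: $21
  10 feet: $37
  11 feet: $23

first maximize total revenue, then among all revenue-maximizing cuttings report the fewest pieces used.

Let r[k] be the best obtainable value from length k. For each k, try every first piece i and keep the best of price[i] + r[k−i].
r[1] = 2
r[2] = 5
r[3] = 12
r[4] = 18
r[5] = 20  (first piece 1, then r[4]=18)
r[6] = 25
r[7] = 30  (first piece 3, then r[4]=18)
r[8] = 36  (first piece 4, then r[4]=18)
r[9] = 38  (first piece 1, then r[8]=36)
r[10] = 43  (first piece 4, then r[6]=25)
r[11] = 48  (first piece 3, then r[8]=36)
Maximum revenue is $48.
Now minimize piece count subject to staying optimal: for each k, pieces[k] = 1 + min over i with p[i]+r[k−i]=r[k] of pieces[k−i].
pieces[8] = 2
pieces[9] = 3
pieces[10] = 2
pieces[11] = 3

3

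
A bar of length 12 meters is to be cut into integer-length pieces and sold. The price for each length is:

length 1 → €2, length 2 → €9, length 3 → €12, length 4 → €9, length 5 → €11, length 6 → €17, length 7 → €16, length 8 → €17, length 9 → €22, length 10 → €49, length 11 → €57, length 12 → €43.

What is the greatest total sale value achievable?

Build R[k] bottom-up: R[k] = max over allowed piece i of (p[i] + R[k−i]).
R[1] = 2
R[2] = 9
R[3] = 12
R[4] = 18  (first piece 2, then R[2]=9)
R[5] = 21  (first piece 2, then R[3]=12)
R[6] = 27  (first piece 2, then R[4]=18)
R[7] = 30  (first piece 2, then R[5]=21)
R[8] = 36  (first piece 2, then R[6]=27)
R[9] = 39  (first piece 2, then R[7]=30)
R[10] = 49
R[11] = 57
R[12] = 59  (first piece 1, then R[11]=57)
One optimal cutting: 11 + 1 → €57 + €2 = €59.

59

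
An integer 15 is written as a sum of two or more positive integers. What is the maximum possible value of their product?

243

Define P[k] = max over 1≤i<k of i · max(k−i, P[k−i]); the inner max lets the remainder stay uncut if that's better.
P[2] = 1·max(1,0) = 1·1 = 1
P[3] = 1·max(2,1) = 1·2 = 2
P[4] = 2·max(2,1) = 2·2 = 4
P[5] = 2·max(3,2) = 2·3 = 6
P[6] = 3·max(3,2) = 3·3 = 9
P[7] = 2·max(5,6) = 2·6 = 12
P[8] = 2·max(6,9) = 2·9 = 18
P[9] = 3·max(6,9) = 3·9 = 27
P[10] = 2·max(8,18) = 2·18 = 36
P[11] = 2·max(9,27) = 2·27 = 54
P[12] = 3·max(9,27) = 3·27 = 81
P[13] = 2·max(11,54) = 2·54 = 108
P[14] = 2·max(12,81) = 2·81 = 162
P[15] = 3·max(12,81) = 3·81 = 243
One optimal split: 3 + 3 + 3 + 3 + 3; product 3·3·3·3·3 = 243.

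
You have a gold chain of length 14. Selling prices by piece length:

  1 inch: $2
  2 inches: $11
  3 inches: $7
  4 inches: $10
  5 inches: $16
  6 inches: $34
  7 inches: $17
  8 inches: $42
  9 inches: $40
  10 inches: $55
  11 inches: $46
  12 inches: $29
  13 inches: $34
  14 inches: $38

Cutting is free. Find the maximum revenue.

79

Consider every possible first cut. R[k] is the best of p[i]+R[k−i] over all sellable i≤k.
R[1] = 2
R[2] = max(2+2, 11+0) = 11
R[3] = max(2+11, 11+2, 7+0) = 13
R[4] = max(2+13, 11+11, 7+2, 10+0) = 22
R[5] = max(2+22, 11+13, 7+11, 10+2, 16+0) = 24
R[6] = max(2+24, 11+22, 7+13, 10+11, 16+2, 34+0) = 34
R[7] = max(2+34, 11+24, 7+22, …, 34+2, 17+0) = 36
R[8] = max(2+36, 11+34, 7+24, …, 17+2, 42+0) = 45
R[9] = max(2+45, 11+36, 7+34, …, 42+2, 40+0) = 47
R[10] = max(2+47, 11+45, 7+36, …, 40+2, 55+0) = 56
R[11] = max(2+56, 11+47, 7+45, …, 55+2, 46+0) = 58
R[12] = max(2+58, 11+56, 7+47, …, 46+2, 29+0) = 68
R[13] = max(2+68, 11+58, 7+56, …, 29+2, 34+0) = 70
R[14] = max(2+70, 11+68, 7+58, …, 34+2, 38+0) = 79
One optimal cutting: 6 + 6 + 2 → $34 + $34 + $11 = $79.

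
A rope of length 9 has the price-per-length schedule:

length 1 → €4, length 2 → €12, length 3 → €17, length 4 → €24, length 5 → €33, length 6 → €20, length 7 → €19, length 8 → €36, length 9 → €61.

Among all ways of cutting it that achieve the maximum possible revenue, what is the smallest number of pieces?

Consider every possible first cut. r[k] is the best of p[i]+r[k−i] over all sellable i≤k.
r[1] = 4
r[2] = 12
r[3] = 17
r[4] = 24  (first piece 2, then r[2]=12)
r[5] = 33
r[6] = 37  (first piece 1, then r[5]=33)
r[7] = 45  (first piece 2, then r[5]=33)
r[8] = 50  (first piece 3, then r[5]=33)
r[9] = 61
Maximum revenue is €61.
Now minimize piece count subject to staying optimal: for each k, pieces[k] = 1 + min over i with p[i]+r[k−i]=r[k] of pieces[k−i].
pieces[6] = 2
pieces[7] = 2
pieces[8] = 2
pieces[9] = 1

1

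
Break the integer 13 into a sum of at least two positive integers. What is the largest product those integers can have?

Define f[k] = max over 1≤i<k of i · max(k−i, f[k−i]); the inner max lets the remainder stay uncut if that's better.
Small cases: f[2]=1, f[3]=2, f[4]=4, f[5]=6, f[6]=9, f[7]=12.
f[8] = 2×max(6,9) = 2×9 = 18
f[9] = 3×max(6,9) = 3×9 = 27
f[10] = 2×max(8,18) = 2×18 = 36
f[11] = 2×max(9,27) = 2×27 = 54
f[12] = 3×max(9,27) = 3×27 = 81
f[13] = 2×max(11,54) = 2×54 = 108
One optimal split: 3 + 3 + 3 + 2 + 2; product 3×3×3×2×2 = 108.

108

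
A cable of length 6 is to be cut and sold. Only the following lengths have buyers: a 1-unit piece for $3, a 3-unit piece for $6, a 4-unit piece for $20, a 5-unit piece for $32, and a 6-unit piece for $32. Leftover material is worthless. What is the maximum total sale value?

Build f[k] bottom-up: f[k] = max over allowed piece i of (p[i] + f[k−i]).
f[1] = 3
f[2] = 6  (first piece 1, then f[1]=3)
f[3] = max(3+6, 6+0) = 9
f[4] = max(3+9, 6+3, 20+0) = 20
f[5] = max(3+20, 6+6, 20+3, 32+0) = 32
f[6] = max(3+32, 6+9, 20+6, 32+3, 32+0) = 35
One optimal cutting: 5 + 1 → $35.

35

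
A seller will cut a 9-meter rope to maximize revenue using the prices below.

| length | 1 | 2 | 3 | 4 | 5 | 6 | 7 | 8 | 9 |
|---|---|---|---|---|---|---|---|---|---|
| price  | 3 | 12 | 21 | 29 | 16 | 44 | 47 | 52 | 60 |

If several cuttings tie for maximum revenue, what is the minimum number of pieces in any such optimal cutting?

2

Consider every possible first cut. r[k] is the best of p[i]+r[k−i] over all sellable i≤k.
r[1] = 3
r[2] = max(3+3, 12+0) = 12
r[3] = max(3+12, 12+3, 21+0) = 21
r[4] = max(3+21, 12+12, 21+3, 29+0) = 29
r[5] = max(3+29, 12+21, 21+12, 29+3, 16+0) = 33
r[6] = max(3+33, 12+29, 21+21, 29+12, 16+3, 44+0) = 44
r[7] = max(3+44, 12+33, 21+29, …, 44+3, 47+0) = 50
r[8] = max(3+50, 12+44, 21+33, …, 47+3, 52+0) = 58
r[9] = max(3+58, 12+50, 21+44, …, 52+3, 60+0) = 65
Maximum revenue is 65.
Now minimize piece count subject to staying optimal: for each k, pieces[k] = 1 + min over i with p[i]+r[k−i]=r[k] of pieces[k−i].
pieces[6] = 1
pieces[7] = 2
pieces[8] = 2
pieces[9] = 2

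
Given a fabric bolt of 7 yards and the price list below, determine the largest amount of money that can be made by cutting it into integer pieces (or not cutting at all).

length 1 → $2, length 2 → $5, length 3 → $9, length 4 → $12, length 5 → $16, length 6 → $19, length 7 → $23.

23

Build v[k] bottom-up: v[k] = max over allowed piece i of (p[i] + v[k−i]).
v[1] = 2
v[2] = 5
v[3] = 9
v[4] = 12
v[5] = 16
v[6] = 19
v[7] = 23
Best is to sell the whole 7-yard piece uncut for $23.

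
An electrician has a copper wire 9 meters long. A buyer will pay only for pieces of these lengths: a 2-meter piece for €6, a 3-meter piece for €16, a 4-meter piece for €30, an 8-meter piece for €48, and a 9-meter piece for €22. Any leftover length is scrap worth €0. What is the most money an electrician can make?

60

Build r[k] bottom-up: r[k] = max over allowed piece i of (p[i] + r[k−i]).
r[1] = 0
r[2] = 6
r[3] = 16
r[4] = 30
r[5] = 30
r[6] = 36  (first piece 2, then r[4]=30)
r[7] = 46  (first piece 3, then r[4]=30)
r[8] = 60  (first piece 4, then r[4]=30)
r[9] = 60
One optimal cutting: pieces 4 + 4 with 1 meter of scrap → €60.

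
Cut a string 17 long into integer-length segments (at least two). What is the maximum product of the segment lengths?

Let g[k] be the best product for length k (with at least one cut). For each first piece i, the rest contributes max(k−i, g[k−i]).
g[2] = 1*max(1,0) = 1*1 = 1
g[3] = 1*max(2,1) = 1*2 = 2
g[4] = 2*max(2,1) = 2*2 = 4
g[5] = 2*max(3,2) = 2*3 = 6
g[6] = 3*max(3,2) = 3*3 = 9
g[7] = 2*max(5,6) = 2*6 = 12
g[8] = 2*max(6,9) = 2*9 = 18
g[9] = 3*max(6,9) = 3*9 = 27
g[10] = 2*max(8,18) = 2*18 = 36
g[11] = 2*max(9,27) = 2*27 = 54
g[12] = 3*max(9,27) = 3*27 = 81
g[13] = 2*max(11,54) = 2*54 = 108
g[14] = 2*max(12,81) = 2*81 = 162
g[15] = 3*max(12,81) = 3*81 = 243
g[16] = 2*max(14,162) = 2*162 = 324
g[17] = 2*max(15,243) = 2*243 = 486
One optimal split: 3 + 3 + 3 + 3 + 3 + 2; product 3*3*3*3*3*2 = 486.

486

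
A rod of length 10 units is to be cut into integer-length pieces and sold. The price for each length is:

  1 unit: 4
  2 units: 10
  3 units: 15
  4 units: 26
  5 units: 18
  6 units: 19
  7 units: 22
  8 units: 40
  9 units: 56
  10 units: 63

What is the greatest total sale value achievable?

Consider every possible first cut. r[k] is the best of p[i]+r[k−i] over all sellable i≤k.
r[1] = 4
r[2] = 10
r[3] = 15
r[4] = 26
r[5] = 30  (first piece 1, then r[4]=26)
r[6] = 36  (first piece 2, then r[4]=26)
r[7] = 41  (first piece 3, then r[4]=26)
r[8] = 52  (first piece 4, then r[4]=26)
r[9] = 56  (first piece 1, then r[8]=52)
r[10] = 63
Best is to sell the whole 10-unit piece uncut for 63.

63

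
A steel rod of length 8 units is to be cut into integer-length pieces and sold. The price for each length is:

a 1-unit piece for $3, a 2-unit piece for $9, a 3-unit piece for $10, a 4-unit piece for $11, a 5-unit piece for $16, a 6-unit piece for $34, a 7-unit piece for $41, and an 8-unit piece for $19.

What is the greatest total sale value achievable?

Build r[k] bottom-up: r[k] = max over allowed piece i of (p[i] + r[k−i]).
r[1] = 3
r[2] = max(3+3, 9+0) = 9
r[3] = max(3+9, 9+3, 10+0) = 12
r[4] = max(3+12, 9+9, 10+3, 11+0) = 18
r[5] = max(3+18, 9+12, 10+9, 11+3, 16+0) = 21
r[6] = max(3+21, 9+18, 10+12, 11+9, 16+3, 34+0) = 34
r[7] = max(3+34, 9+21, 10+18, …, 34+3, 41+0) = 41
r[8] = max(3+41, 9+34, 10+21, …, 41+3, 19+0) = 44
One optimal cutting: 7 + 1 → $41 + $3 = $44.

44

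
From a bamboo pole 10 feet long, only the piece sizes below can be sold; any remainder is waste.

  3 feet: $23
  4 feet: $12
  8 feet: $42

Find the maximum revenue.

69

Consider every possible first cut. f[k] is the best of p[i]+f[k−i] over all sellable i≤k.
f[1] = 0
f[2] = 0
f[3] = 23
f[4] = max(23+0, 12+0) = 23
f[5] = max(23+0, 12+0) = 23
f[6] = max(23+23, 12+0) = 46
f[7] = max(23+23, 12+23) = 46
f[8] = max(23+23, 12+23, 42+0) = 46
f[9] = max(23+46, 12+23, 42+0) = 69
f[10] = max(23+46, 12+46, 42+0) = 69
One optimal cutting: pieces 3 + 3 + 3 with 1 foot of scrap → $69.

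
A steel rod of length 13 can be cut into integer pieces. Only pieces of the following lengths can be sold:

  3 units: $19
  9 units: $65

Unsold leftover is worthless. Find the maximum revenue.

84

Let r[k] be the best obtainable value from length k. For each k, try every first piece i and keep the best of price[i] + r[k−i].
r[1] = 0
r[2] = 0
r[3] = 19
r[4] = 19
r[5] = 19
r[6] = 38  (first piece 3, then r[3]=19)
r[7] = 38
r[8] = 38
r[9] = max(19+38, 65+0) = 65
r[10] = max(19+38, 65+0) = 65
r[11] = max(19+38, 65+0) = 65
r[12] = max(19+65, 65+19) = 84
r[13] = max(19+65, 65+19) = 84
One optimal cutting: pieces 9 + 3 with 1 unit of scrap → $84.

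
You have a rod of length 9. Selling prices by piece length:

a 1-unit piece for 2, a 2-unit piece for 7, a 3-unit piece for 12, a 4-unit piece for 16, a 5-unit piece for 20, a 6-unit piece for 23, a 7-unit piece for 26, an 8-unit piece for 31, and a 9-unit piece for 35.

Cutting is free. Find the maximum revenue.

36

Build R[k] bottom-up: R[k] = max over allowed piece i of (p[i] + R[k−i]).
R[1] = 2
R[2] = max(2+2, 7+0) = 7
R[3] = max(2+7, 7+2, 12+0) = 12
R[4] = max(2+12, 7+7, 12+2, 16+0) = 16
R[5] = max(2+16, 7+12, 12+7, 16+2, 20+0) = 20
R[6] = max(2+20, 7+16, 12+12, 16+7, 20+2, 23+0) = 24
R[7] = max(2+24, 7+20, 12+16, …, 23+2, 26+0) = 28
R[8] = max(2+28, 7+24, 12+20, …, 26+2, 31+0) = 32
R[9] = max(2+32, 7+28, 12+24, …, 31+2, 35+0) = 36
One optimal cutting: 3 + 3 + 3 → 12 + 12 + 12 = 36.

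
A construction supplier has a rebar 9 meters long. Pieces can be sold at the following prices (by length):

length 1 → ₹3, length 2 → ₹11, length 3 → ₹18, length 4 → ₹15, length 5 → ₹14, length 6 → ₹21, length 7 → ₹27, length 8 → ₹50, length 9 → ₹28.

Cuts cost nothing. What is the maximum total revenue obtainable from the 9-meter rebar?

54

Build v[k] bottom-up: v[k] = max over allowed piece i of (p[i] + v[k−i]).
v[1] = 3
v[2] = 11
v[3] = 18
v[4] = 22  (first piece 2, then v[2]=11)
v[5] = 29  (first piece 2, then v[3]=18)
v[6] = 36  (first piece 3, then v[3]=18)
v[7] = 40  (first piece 2, then v[5]=29)
v[8] = 50
v[9] = 54  (first piece 3, then v[6]=36)
One optimal cutting: 3 + 3 + 3 → ₹18 + ₹18 + ₹18 = ₹54.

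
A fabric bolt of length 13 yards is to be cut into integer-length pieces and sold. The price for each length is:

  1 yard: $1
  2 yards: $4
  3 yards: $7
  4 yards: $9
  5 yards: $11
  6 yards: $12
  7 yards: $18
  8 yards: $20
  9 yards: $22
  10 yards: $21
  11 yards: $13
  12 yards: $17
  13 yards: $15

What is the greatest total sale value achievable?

32

Consider every possible first cut. R[k] is the best of p[i]+R[k−i] over all sellable i≤k.
R[1] = 1
R[2] = max(1+1, 4+0) = 4
R[3] = max(1+4, 4+1, 7+0) = 7
R[4] = max(1+7, 4+4, 7+1, 9+0) = 9
R[5] = max(1+9, 4+7, 7+4, 9+1, 11+0) = 11
R[6] = max(1+11, 4+9, 7+7, 9+4, 11+1, 12+0) = 14
R[7] = max(1+14, 4+11, 7+9, …, 12+1, 18+0) = 18
R[8] = max(1+18, 4+14, 7+11, …, 18+1, 20+0) = 20
R[9] = max(1+20, 4+18, 7+14, …, 20+1, 22+0) = 22
R[10] = max(1+22, 4+20, 7+18, …, 22+1, 21+0) = 25
R[11] = max(1+25, 4+22, 7+20, …, 21+1, 13+0) = 27
R[12] = max(1+27, 4+25, 7+22, …, 13+1, 17+0) = 29
R[13] = max(1+29, 4+27, 7+25, …, 17+1, 15+0) = 32
One optimal cutting: 7 + 3 + 3 → $18 + $7 + $7 = $32.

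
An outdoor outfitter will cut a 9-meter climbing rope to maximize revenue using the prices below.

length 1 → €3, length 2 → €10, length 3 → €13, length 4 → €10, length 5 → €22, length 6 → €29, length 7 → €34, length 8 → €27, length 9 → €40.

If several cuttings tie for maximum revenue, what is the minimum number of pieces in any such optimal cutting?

Build r[k] bottom-up: r[k] = max over allowed piece i of (p[i] + r[k−i]).
r[1] = 3
r[2] = max(3+3, 10+0) = 10
r[3] = max(3+10, 10+3, 13+0) = 13
r[4] = max(3+13, 10+10, 13+3, 10+0) = 20
r[5] = max(3+20, 10+13, 13+10, 10+3, 22+0) = 23
r[6] = max(3+23, 10+20, 13+13, 10+10, 22+3, 29+0) = 30
r[7] = max(3+30, 10+23, 13+20, …, 29+3, 34+0) = 34
r[8] = max(3+34, 10+30, 13+23, …, 34+3, 27+0) = 40
r[9] = max(3+40, 10+34, 13+30, …, 27+3, 40+0) = 44
Maximum revenue is €44.
Now minimize piece count subject to staying optimal: for each k, pieces[k] = 1 + min over i with p[i]+r[k−i]=r[k] of pieces[k−i].
pieces[6] = 3
pieces[7] = 1
pieces[8] = 4
pieces[9] = 2

2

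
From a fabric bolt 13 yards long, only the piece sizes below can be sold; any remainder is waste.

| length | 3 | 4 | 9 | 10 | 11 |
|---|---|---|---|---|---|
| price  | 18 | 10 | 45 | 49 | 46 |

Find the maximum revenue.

Build r[k] bottom-up: r[k] = max over allowed piece i of (p[i] + r[k−i]).
r[1] = 0
r[2] = 0
r[3] = 18
r[4] = 18
r[5] = 18
r[6] = 36  (first piece 3, then r[3]=18)
r[7] = 36
r[8] = 36
r[9] = 54  (first piece 3, then r[6]=36)
r[10] = 54
r[11] = 54
r[12] = 72  (first piece 3, then r[9]=54)
r[13] = 72
One optimal cutting: pieces 3 + 3 + 3 + 3 with 1 yard of scrap → $72.

72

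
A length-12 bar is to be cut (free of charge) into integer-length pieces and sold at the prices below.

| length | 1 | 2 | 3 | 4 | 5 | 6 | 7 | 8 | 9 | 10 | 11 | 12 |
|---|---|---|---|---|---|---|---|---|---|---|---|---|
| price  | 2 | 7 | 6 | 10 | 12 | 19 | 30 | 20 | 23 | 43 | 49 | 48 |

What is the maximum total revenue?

Build best[k] bottom-up: best[k] = max over allowed piece i of (p[i] + best[k−i]).
best[1] = 2
best[2] = max(2+2, 7+0) = 7
best[3] = max(2+7, 7+2, 6+0) = 9
best[4] = max(2+9, 7+7, 6+2, 10+0) = 14
best[5] = max(2+14, 7+9, 6+7, 10+2, 12+0) = 16
best[6] = max(2+16, 7+14, 6+9, 10+7, 12+2, 19+0) = 21
best[7] = max(2+21, 7+16, 6+14, …, 19+2, 30+0) = 30
best[8] = max(2+30, 7+21, 6+16, …, 30+2, 20+0) = 32
best[9] = max(2+32, 7+30, 6+21, …, 20+2, 23+0) = 37
best[10] = max(2+37, 7+32, 6+30, …, 23+2, 43+0) = 43
best[11] = max(2+43, 7+37, 6+32, …, 43+2, 49+0) = 49
best[12] = max(2+49, 7+43, 6+37, …, 49+2, 48+0) = 51
One optimal cutting: 11 + 1 → 49 + 2 = 51.

51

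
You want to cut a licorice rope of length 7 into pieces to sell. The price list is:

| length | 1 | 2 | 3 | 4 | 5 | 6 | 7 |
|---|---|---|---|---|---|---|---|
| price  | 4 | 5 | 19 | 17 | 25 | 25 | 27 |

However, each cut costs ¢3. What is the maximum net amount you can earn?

36

Consider every possible first cut. v[k] is the best of p[i]+v[k−i] over all sellable i≤k, charging 3 whenever i<k.
v[1] = 4
v[2] = max(4+4-3, 5+0) = 5
v[3] = max(4+5-3, 5+4-3, 19+0) = 19
v[4] = max(4+19-3, 5+5-3, 19+4-3, 17+0) = 20
v[5] = max(4+20-3, 5+19-3, 19+5-3, 17+4-3, 25+0) = 25
v[6] = max(4+25-3, 5+20-3, 19+19-3, 17+5-3, 25+4-3, 25+0) = 35
v[7] = max(4+35-3, 5+25-3, 19+20-3, …, 25+4-3, 27+0) = 36
One optimal plan: pieces 3 + 3 + 1 (2 cuts) → ¢42 − ¢6 = ¢36.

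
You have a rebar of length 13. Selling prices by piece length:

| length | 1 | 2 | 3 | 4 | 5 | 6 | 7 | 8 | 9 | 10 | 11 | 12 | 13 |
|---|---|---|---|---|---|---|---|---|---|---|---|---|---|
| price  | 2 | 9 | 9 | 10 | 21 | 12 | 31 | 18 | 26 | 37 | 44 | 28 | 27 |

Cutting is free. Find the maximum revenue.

Build r[k] bottom-up: r[k] = max over allowed piece i of (p[i] + r[k−i]).
r[1] = 2
r[2] = 9
r[3] = 11  (first piece 1, then r[2]=9)
r[4] = 18  (first piece 2, then r[2]=9)
r[5] = 21
r[6] = 27  (first piece 2, then r[4]=18)
r[7] = 31
r[8] = 36  (first piece 2, then r[6]=27)
r[9] = 40  (first piece 2, then r[7]=31)
r[10] = 45  (first piece 2, then r[8]=36)
r[11] = 49  (first piece 2, then r[9]=40)
r[12] = 54  (first piece 2, then r[10]=45)
r[13] = 58  (first piece 2, then r[11]=49)
One optimal cutting: 7 + 2 + 2 + 2 → ₹31 + ₹9 + ₹9 + ₹9 = ₹58.

58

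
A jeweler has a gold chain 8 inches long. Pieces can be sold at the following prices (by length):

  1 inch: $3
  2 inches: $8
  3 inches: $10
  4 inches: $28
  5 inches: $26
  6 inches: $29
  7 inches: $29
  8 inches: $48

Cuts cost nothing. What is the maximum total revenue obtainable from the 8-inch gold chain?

Let R[k] be the best obtainable value from length k. For each k, try every first piece i and keep the best of price[i] + R[k−i].
R[1] = 3
R[2] = max(3+3, 8+0) = 8
R[3] = max(3+8, 8+3, 10+0) = 11
R[4] = max(3+11, 8+8, 10+3, 28+0) = 28
R[5] = max(3+28, 8+11, 10+8, 28+3, 26+0) = 31
R[6] = max(3+31, 8+28, 10+11, 28+8, 26+3, 29+0) = 36
R[7] = max(3+36, 8+31, 10+28, …, 29+3, 29+0) = 39
R[8] = max(3+39, 8+36, 10+31, …, 29+3, 48+0) = 56
One optimal cutting: 4 + 4 → $28 + $28 = $56.

56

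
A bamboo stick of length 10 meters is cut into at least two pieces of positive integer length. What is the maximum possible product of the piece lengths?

Define g[k] = max over 1≤i<k of i · max(k−i, g[k−i]); the inner max lets the remainder stay uncut if that's better.
Small cases: g[2]=1, g[3]=2, g[4]=4, g[5]=6.
g[6] = max(1×6, 2×4, 3×3, 4×2, 5×1) = 9
g[7] = max(1×9, 2×6, 3×4, 4×3, 5×2, 6×1) = 12
g[8] = max(1×12, 2×9, 3×6, …, 6×2, 7×1) = 18
g[9] = max(1×18, 2×12, 3×9, …, 7×2, 8×1) = 27
g[10] = max(1×27, 2×18, 3×12, …, 8×2, 9×1) = 36
One optimal split: 3 + 3 + 2 + 2; product 3×3×2×2 = 36.

36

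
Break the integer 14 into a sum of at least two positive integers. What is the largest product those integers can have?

162

Fill P[k] for k=2..14: at each k try every first piece i and multiply by the better of (k−i) uncut or P[k−i].
P[2] = 1×max(1,0) = 1×1 = 1
P[3] = 1×max(2,1) = 1×2 = 2
P[4] = 2×max(2,1) = 2×2 = 4
P[5] = 2×max(3,2) = 2×3 = 6
P[6] = 3×max(3,2) = 3×3 = 9
P[7] = 2×max(5,6) = 2×6 = 12
P[8] = 2×max(6,9) = 2×9 = 18
P[9] = 3×max(6,9) = 3×9 = 27
P[10] = 2×max(8,18) = 2×18 = 36
P[11] = 2×max(9,27) = 2×27 = 54
P[12] = 3×max(9,27) = 3×27 = 81
P[13] = 2×max(11,54) = 2×54 = 108
P[14] = 2×max(12,81) = 2×81 = 162
One optimal split: 3 + 3 + 3 + 3 + 2; product 3×3×3×3×2 = 162.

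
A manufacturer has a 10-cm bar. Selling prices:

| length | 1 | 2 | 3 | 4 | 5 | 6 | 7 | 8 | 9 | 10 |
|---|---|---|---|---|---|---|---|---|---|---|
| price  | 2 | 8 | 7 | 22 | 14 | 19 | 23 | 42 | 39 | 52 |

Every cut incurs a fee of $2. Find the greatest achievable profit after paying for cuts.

Consider every possible first cut. net[k] is the best of p[i]+net[k−i] over all sellable i≤k, charging 2 whenever i<k.
net[1] = 2
net[2] = max(2+2-2, 8+0) = 8
net[3] = max(2+8-2, 8+2-2, 7+0) = 8
net[4] = max(2+8-2, 8+8-2, 7+2-2, 22+0) = 22
net[5] = max(2+22-2, 8+8-2, 7+8-2, 22+2-2, 14+0) = 22
net[6] = max(2+22-2, 8+22-2, 7+8-2, 22+8-2, 14+2-2, 19+0) = 28
net[7] = max(2+28-2, 8+22-2, 7+22-2, …, 19+2-2, 23+0) = 28
net[8] = max(2+28-2, 8+28-2, 7+22-2, …, 23+2-2, 42+0) = 42
net[9] = max(2+42-2, 8+28-2, 7+28-2, …, 42+2-2, 39+0) = 42
net[10] = max(2+42-2, 8+42-2, 7+28-2, …, 39+2-2, 52+0) = 52
Best is to make no cuts and sell whole for $52.

52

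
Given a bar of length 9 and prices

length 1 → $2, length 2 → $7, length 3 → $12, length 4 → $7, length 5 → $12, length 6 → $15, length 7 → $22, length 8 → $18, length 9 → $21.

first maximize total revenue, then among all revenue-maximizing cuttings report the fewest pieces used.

3

Build r[k] bottom-up: r[k] = max over allowed piece i of (p[i] + r[k−i]).
r[1] = 2
r[2] = max(2+2, 7+0) = 7
r[3] = max(2+7, 7+2, 12+0) = 12
r[4] = max(2+12, 7+7, 12+2, 7+0) = 14
r[5] = max(2+14, 7+12, 12+7, 7+2, 12+0) = 19
r[6] = max(2+19, 7+14, 12+12, 7+7, 12+2, 15+0) = 24
r[7] = max(2+24, 7+19, 12+14, …, 15+2, 22+0) = 26
r[8] = max(2+26, 7+24, 12+19, …, 22+2, 18+0) = 31
r[9] = max(2+31, 7+26, 12+24, …, 18+2, 21+0) = 36
Maximum revenue is $36.
Now minimize piece count subject to staying optimal: for each k, pieces[k] = 1 + min over i with p[i]+r[k−i]=r[k] of pieces[k−i].
pieces[6] = 2
pieces[7] = 3
pieces[8] = 3
pieces[9] = 3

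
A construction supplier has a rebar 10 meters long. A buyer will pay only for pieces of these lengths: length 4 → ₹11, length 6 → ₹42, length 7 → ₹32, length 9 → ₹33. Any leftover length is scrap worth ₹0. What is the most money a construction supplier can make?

53

Build f[k] bottom-up: f[k] = max over allowed piece i of (p[i] + f[k−i]).
f[1] = 0
f[2] = 0
f[3] = 0
f[4] = 11
f[5] = 11
f[6] = max(11+0, 42+0) = 42
f[7] = max(11+0, 42+0, 32+0) = 42
f[8] = max(11+11, 42+0, 32+0) = 42
f[9] = max(11+11, 42+0, 32+0, 33+0) = 42
f[10] = max(11+42, 42+11, 32+0, 33+0) = 53
One optimal cutting: 6 + 4 → ₹53.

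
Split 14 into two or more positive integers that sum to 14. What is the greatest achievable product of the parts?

162

Let f[k] be the best product for length k (with at least one cut). For each first piece i, the rest contributes max(k−i, f[k−i]).
f[2] = 1*max(1,0) = 1*1 = 1
f[3] = 1*max(2,1) = 1*2 = 2
f[4] = 2*max(2,1) = 2*2 = 4
f[5] = 2*max(3,2) = 2*3 = 6
f[6] = 3*max(3,2) = 3*3 = 9
f[7] = 2*max(5,6) = 2*6 = 12
f[8] = 2*max(6,9) = 2*9 = 18
f[9] = 3*max(6,9) = 3*9 = 27
f[10] = 2*max(8,18) = 2*18 = 36
f[11] = 2*max(9,27) = 2*27 = 54
f[12] = 3*max(9,27) = 3*27 = 81
f[13] = 2*max(11,54) = 2*54 = 108
f[14] = 2*max(12,81) = 2*81 = 162
One optimal split: 3 + 3 + 3 + 3 + 2; product 3*3*3*3*2 = 162.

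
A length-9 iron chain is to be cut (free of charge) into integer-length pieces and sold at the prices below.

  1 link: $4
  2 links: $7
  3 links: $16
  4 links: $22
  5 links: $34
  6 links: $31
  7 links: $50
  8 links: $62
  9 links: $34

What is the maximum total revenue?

66

Let R[k] be the best obtainable value from length k. For each k, try every first piece i and keep the best of price[i] + R[k−i].
R[1] = 4
R[2] = max(4+4, 7+0) = 8
R[3] = max(4+8, 7+4, 16+0) = 16
R[4] = max(4+16, 7+8, 16+4, 22+0) = 22
R[5] = max(4+22, 7+16, 16+8, 22+4, 34+0) = 34
R[6] = max(4+34, 7+22, 16+16, 22+8, 34+4, 31+0) = 38
R[7] = max(4+38, 7+34, 16+22, …, 31+4, 50+0) = 50
R[8] = max(4+50, 7+38, 16+34, …, 50+4, 62+0) = 62
R[9] = max(4+62, 7+50, 16+38, …, 62+4, 34+0) = 66
One optimal cutting: 8 + 1 → $62 + $4 = $66.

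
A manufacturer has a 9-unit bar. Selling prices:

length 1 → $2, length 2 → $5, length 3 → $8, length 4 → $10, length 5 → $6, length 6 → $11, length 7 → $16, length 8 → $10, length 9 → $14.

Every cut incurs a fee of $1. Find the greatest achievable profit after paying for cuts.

22

Let v[k] be the best obtainable value from length k. For each k, try every first piece i and keep the best of price[i] + v[k−i] minus the 1 cut fee when i<k.
v[1] = 2
v[2] = 5
v[3] = 8
v[4] = 10
v[5] = 12  (first piece 2, then v[3]=8)
v[6] = 15  (first piece 3, then v[3]=8)
v[7] = 17  (first piece 3, then v[4]=10)
v[8] = 19  (first piece 2, then v[6]=15)
v[9] = 22  (first piece 3, then v[6]=15)
One optimal plan: pieces 3 + 3 + 3 (2 cuts) → $24 − $2 = $22.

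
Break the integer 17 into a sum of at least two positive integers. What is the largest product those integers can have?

486

Let P[k] be the best product for length k (with at least one cut). For each first piece i, the rest contributes max(k−i, P[k−i]).
P[2] = 1*max(1,0) = 1*1 = 1
P[3] = 1*max(2,1) = 1*2 = 2
P[4] = 2*max(2,1) = 2*2 = 4
P[5] = 2*max(3,2) = 2*3 = 6
P[6] = 3*max(3,2) = 3*3 = 9
P[7] = 2*max(5,6) = 2*6 = 12
P[8] = 2*max(6,9) = 2*9 = 18
P[9] = 3*max(6,9) = 3*9 = 27
P[10] = 2*max(8,18) = 2*18 = 36
P[11] = 2*max(9,27) = 2*27 = 54
P[12] = 3*max(9,27) = 3*27 = 81
P[13] = 2*max(11,54) = 2*54 = 108
P[14] = 2*max(12,81) = 2*81 = 162
P[15] = 3*max(12,81) = 3*81 = 243
P[16] = 2*max(14,162) = 2*162 = 324
P[17] = 2*max(15,243) = 2*243 = 486
One optimal split: 3 + 3 + 3 + 3 + 3 + 2; product 3*3*3*3*3*2 = 486.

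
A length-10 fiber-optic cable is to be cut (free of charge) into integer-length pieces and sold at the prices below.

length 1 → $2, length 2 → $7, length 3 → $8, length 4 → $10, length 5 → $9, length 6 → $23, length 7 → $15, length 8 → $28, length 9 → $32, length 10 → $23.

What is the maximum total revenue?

Build best[k] bottom-up: best[k] = max over allowed piece i of (p[i] + best[k−i]).
best[1] = 2
best[2] = max(2+2, 7+0) = 7
best[3] = max(2+7, 7+2, 8+0) = 9
best[4] = max(2+9, 7+7, 8+2, 10+0) = 14
best[5] = max(2+14, 7+9, 8+7, 10+2, 9+0) = 16
best[6] = max(2+16, 7+14, 8+9, 10+7, 9+2, 23+0) = 23
best[7] = max(2+23, 7+16, 8+14, …, 23+2, 15+0) = 25
best[8] = max(2+25, 7+23, 8+16, …, 15+2, 28+0) = 30
best[9] = max(2+30, 7+25, 8+23, …, 28+2, 32+0) = 32
best[10] = max(2+32, 7+30, 8+25, …, 32+2, 23+0) = 37
One optimal cutting: 6 + 2 + 2 → $23 + $7 + $7 = $37.

37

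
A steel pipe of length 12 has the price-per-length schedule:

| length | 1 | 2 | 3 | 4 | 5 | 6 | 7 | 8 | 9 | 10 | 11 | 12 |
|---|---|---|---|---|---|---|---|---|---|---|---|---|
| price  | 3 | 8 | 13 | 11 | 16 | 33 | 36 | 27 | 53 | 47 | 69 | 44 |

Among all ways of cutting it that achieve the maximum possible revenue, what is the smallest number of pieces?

Build r[k] bottom-up: r[k] = max over allowed piece i of (p[i] + r[k−i]).
r[1] = 3
r[2] = 8
r[3] = 13
r[4] = 16  (first piece 1, then r[3]=13)
r[5] = 21  (first piece 2, then r[3]=13)
r[6] = 33
r[7] = 36  (first piece 1, then r[6]=33)
r[8] = 41  (first piece 2, then r[6]=33)
r[9] = 53
r[10] = 56  (first piece 1, then r[9]=53)
r[11] = 69
r[12] = 72  (first piece 1, then r[11]=69)
Maximum revenue is $72.
Now minimize piece count subject to staying optimal: for each k, pieces[k] = 1 + min over i with p[i]+r[k−i]=r[k] of pieces[k−i].
pieces[9] = 1
pieces[10] = 2
pieces[11] = 1
pieces[12] = 2

2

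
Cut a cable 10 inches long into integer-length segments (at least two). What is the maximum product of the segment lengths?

36

Let P[k] be the best product for length k (with at least one cut). For each first piece i, the rest contributes max(k−i, P[k−i]).
P[2] = 1×max(1,0) = 1×1 = 1
P[3] = max(1×2, 2×1) = 2
P[4] = max(1×3, 2×2, 3×1) = 4
P[5] = max(1×4, 2×3, 3×2, 4×1) = 6
P[6] = max(1×6, 2×4, 3×3, 4×2, 5×1) = 9
P[7] = max(1×9, 2×6, 3×4, 4×3, 5×2, 6×1) = 12
P[8] = max(1×12, 2×9, 3×6, …, 6×2, 7×1) = 18
P[9] = max(1×18, 2×12, 3×9, …, 7×2, 8×1) = 27
P[10] = max(1×27, 2×18, 3×12, …, 8×2, 9×1) = 36
One optimal split: 3 + 3 + 2 + 2; product 3×3×2×2 = 36.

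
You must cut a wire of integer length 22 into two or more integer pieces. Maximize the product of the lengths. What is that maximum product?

Define g[k] = max over 1≤i<k of i · max(k−i, g[k−i]); the inner max lets the remainder stay uncut if that's better.
g[2] = 1×max(1,0) = 1×1 = 1
g[3] = max(1×2, 2×1) = 2
g[4] = max(1×3, 2×2, 3×1) = 4
g[5] = max(1×4, 2×3, 3×2, 4×1) = 6
g[6] = max(1×6, 2×4, 3×3, 4×2, 5×1) = 9
g[7] = max(1×9, 2×6, 3×4, 4×3, 5×2, 6×1) = 12
g[8] = max(1×12, 2×9, 3×6, …, 6×2, 7×1) = 18
g[9] = max(1×18, 2×12, 3×9, …, 7×2, 8×1) = 27
g[10] = max(1×27, 2×18, 3×12, …, 8×2, 9×1) = 36
g[11] = max(1×36, 2×27, 3×18, …, 9×2, 10×1) = 54
g[12] = max(1×54, 2×36, 3×27, …, 10×2, 11×1) = 81
g[13] = max(1×81, 2×54, 3×36, …, 11×2, 12×1) = 108
g[14] = max(1×108, 2×81, 3×54, …, 12×2, 13×1) = 162
g[15] = max(1×162, 2×108, 3×81, …, 13×2, 14×1) = 243
g[16] = max(1×243, 2×162, 3×108, …, 14×2, 15×1) = 324
g[17] = max(1×324, 2×243, 3×162, …, 15×2, 16×1) = 486
g[18] = max(1×486, 2×324, 3×243, …, 16×2, 17×1) = 729
g[19] = max(1×729, 2×486, 3×324, …, 17×2, 18×1) = 972
g[20] = max(1×972, 2×729, 3×486, …, 18×2, 19×1) = 1458
g[21] = max(1×1458, 2×972, 3×729, …, 19×2, 20×1) = 2187
g[22] = max(1×2187, 2×1458, 3×972, …, 20×2, 21×1) = 2916
One optimal split: 3 + 3 + 3 + 3 + 3 + 3 + 2 + 2; product 3×3×3×3×3×3×2×2 = 2916.

2916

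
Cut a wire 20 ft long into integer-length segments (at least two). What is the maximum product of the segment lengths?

Define P[k] = max over 1≤i<k of i · max(k−i, P[k−i]); the inner max lets the remainder stay uncut if that's better.
P[2] = 1×max(1,0) = 1×1 = 1
P[3] = 1×max(2,1) = 1×2 = 2
P[4] = 2×max(2,1) = 2×2 = 4
P[5] = 2×max(3,2) = 2×3 = 6
P[6] = 3×max(3,2) = 3×3 = 9
P[7] = 2×max(5,6) = 2×6 = 12
P[8] = 2×max(6,9) = 2×9 = 18
P[9] = 3×max(6,9) = 3×9 = 27
P[10] = 2×max(8,18) = 2×18 = 36
P[11] = 2×max(9,27) = 2×27 = 54
P[12] = 3×max(9,27) = 3×27 = 81
P[13] = 2×max(11,54) = 2×54 = 108
P[14] = 2×max(12,81) = 2×81 = 162
P[15] = 3×max(12,81) = 3×81 = 243
P[16] = 2×max(14,162) = 2×162 = 324
P[17] = 2×max(15,243) = 2×243 = 486
P[18] = 3×max(15,243) = 3×243 = 729
P[19] = 2×max(17,486) = 2×486 = 972
P[20] = 2×max(18,729) = 2×729 = 1458
One optimal split: 3 + 3 + 3 + 3 + 3 + 3 + 2; product 3×3×3×3×3×3×2 = 1458.

1458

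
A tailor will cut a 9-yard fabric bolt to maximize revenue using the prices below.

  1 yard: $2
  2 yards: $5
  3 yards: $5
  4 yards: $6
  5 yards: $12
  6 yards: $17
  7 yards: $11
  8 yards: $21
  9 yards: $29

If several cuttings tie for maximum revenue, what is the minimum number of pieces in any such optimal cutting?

Consider every possible first cut. r[k] is the best of p[i]+r[k−i] over all sellable i≤k.
r[1] = 2
r[2] = 5
r[3] = 7  (first piece 1, then r[2]=5)
r[4] = 10  (first piece 2, then r[2]=5)
r[5] = 12  (first piece 1, then r[4]=10)
r[6] = 17
r[7] = 19  (first piece 1, then r[6]=17)
r[8] = 22  (first piece 2, then r[6]=17)
r[9] = 29
Maximum revenue is $29.
Now minimize piece count subject to staying optimal: for each k, pieces[k] = 1 + min over i with p[i]+r[k−i]=r[k] of pieces[k−i].
pieces[6] = 1
pieces[7] = 2
pieces[8] = 2
pieces[9] = 1

1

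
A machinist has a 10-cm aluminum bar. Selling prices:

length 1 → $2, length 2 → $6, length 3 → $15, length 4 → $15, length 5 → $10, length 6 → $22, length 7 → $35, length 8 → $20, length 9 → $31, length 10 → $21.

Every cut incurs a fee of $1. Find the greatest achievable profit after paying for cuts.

49

Consider every possible first cut. net[k] is the best of p[i]+net[k−i] over all sellable i≤k, charging 1 whenever i<k.
net[1] = 2
net[2] = max(2+2-1, 6+0) = 6
net[3] = max(2+6-1, 6+2-1, 15+0) = 15
net[4] = max(2+15-1, 6+6-1, 15+2-1, 15+0) = 16
net[5] = max(2+16-1, 6+15-1, 15+6-1, 15+2-1, 10+0) = 20
net[6] = max(2+20-1, 6+16-1, 15+15-1, 15+6-1, 10+2-1, 22+0) = 29
net[7] = max(2+29-1, 6+20-1, 15+16-1, …, 22+2-1, 35+0) = 35
net[8] = max(2+35-1, 6+29-1, 15+20-1, …, 35+2-1, 20+0) = 36
net[9] = max(2+36-1, 6+35-1, 15+29-1, …, 20+2-1, 31+0) = 43
net[10] = max(2+43-1, 6+36-1, 15+35-1, …, 31+2-1, 21+0) = 49
One optimal plan: pieces 7 + 3 (1 cut) → $50 − $1 = $49.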